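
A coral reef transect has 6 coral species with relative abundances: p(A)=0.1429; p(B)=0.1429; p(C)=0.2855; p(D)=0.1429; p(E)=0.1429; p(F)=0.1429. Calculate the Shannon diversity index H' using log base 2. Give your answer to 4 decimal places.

2.5219

Each pᵢ log₂ pᵢ term (working shown to 6 dp, full precision carried): 0.1429×(-2.806922)=-0.401109, 0.1429×(-2.806922)=-0.401109, 0.2855×(-1.808437)=-0.516309, 0.1429×(-2.806922)=-0.401109, 0.1429×(-2.806922)=-0.401109, 0.1429×(-2.806922)=-0.401109.
Sum = -2.521855, so H' = 2.5219.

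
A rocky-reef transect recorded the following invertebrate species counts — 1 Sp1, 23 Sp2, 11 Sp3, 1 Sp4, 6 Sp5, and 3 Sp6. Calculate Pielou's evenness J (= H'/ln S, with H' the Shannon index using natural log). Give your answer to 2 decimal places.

0.73

Total N = 1+23+11+1+6+3 = 45, so the proportions are 0.0222, 0.5111, 0.2444, 0.0222, 0.1333, 0.0667 (working shown to 4 dp, full precision carried).
H' = −Σ pᵢ ln pᵢ = −((-0.0846) + (-0.3430) + (-0.3444) + (-0.0846) + (-0.2687) + (-0.1805)) = 1.3058.
With S = 6 species, ln S = 1.7918, so J = 1.3058/1.7918 = 0.7288, i.e. 0.73 to 2 decimal places.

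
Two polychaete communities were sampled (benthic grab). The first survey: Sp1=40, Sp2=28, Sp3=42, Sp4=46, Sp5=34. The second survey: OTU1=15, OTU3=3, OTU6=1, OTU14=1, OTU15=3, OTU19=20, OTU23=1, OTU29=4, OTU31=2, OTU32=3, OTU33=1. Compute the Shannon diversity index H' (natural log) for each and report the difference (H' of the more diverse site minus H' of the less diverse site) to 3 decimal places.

The first survey: N=190, proportions 0.2105263, 0.1473684, 0.2210526, 0.2421053, 0.1789474, giving H' = 1.5951673 (working shown to 7 dp, full precision carried).
The second survey: N=54, proportions 0.2777778, 0.0555556, 0.0185185, 0.0185185, 0.0555556, 0.3703704, 0.0185185, 0.0740741, 0.037037, 0.0555556, 0.0185185, giving H' = 1.8157548.
Difference = |1.5951673 − 1.8157548| = 0.2205875, i.e. 0.221 to 3 decimal places.

0.221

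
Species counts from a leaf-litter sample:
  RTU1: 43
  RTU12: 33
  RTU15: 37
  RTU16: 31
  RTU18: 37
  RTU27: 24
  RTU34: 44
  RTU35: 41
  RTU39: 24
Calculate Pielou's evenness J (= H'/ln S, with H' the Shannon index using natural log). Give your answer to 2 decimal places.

0.99

Total N = 43+33+37+31+37+24+44+41+24 = 314, so the proportions are 0.1369, 0.1051, 0.1178, 0.0987, 0.1178, 0.0764, 0.1401, 0.1306, 0.0764 (working shown to 4 dp, full precision carried).
H' = −Σ pᵢ ln pᵢ = −((-0.2723) + (-0.2368) + (-0.2520) + (-0.2286) + (-0.2520) + (-0.1965) + (-0.2754) + (-0.2658) + (-0.1965)) = 2.1759.
With S = 9 species, ln S = 2.1972, so J = 2.1759/2.1972 = 0.9903, i.e. 0.99 to 2 decimal places.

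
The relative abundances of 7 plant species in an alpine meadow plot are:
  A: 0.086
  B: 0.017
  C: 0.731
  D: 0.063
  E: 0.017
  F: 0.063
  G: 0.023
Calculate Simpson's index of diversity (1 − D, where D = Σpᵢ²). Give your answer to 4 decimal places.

D = 0.086² + 0.017² + 0.731² + 0.063² + 0.017² + 0.063² + 0.023² = 0.007396 + 0.000289 + 0.534361 + 0.003969 + 0.000289 + 0.003969 + 0.000529 = 0.550802 (working shown to 6 dp, full precision carried).
So 1 − D = 0.449198, i.e. 0.4492 to 4 decimal places.

0.4492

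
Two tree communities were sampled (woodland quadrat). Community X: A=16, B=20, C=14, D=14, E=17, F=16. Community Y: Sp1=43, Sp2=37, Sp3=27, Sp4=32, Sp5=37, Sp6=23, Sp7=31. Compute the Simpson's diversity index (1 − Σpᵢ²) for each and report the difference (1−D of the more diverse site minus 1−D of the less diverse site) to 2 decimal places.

Community X: N=97, proportions 0.1649, 0.2062, 0.1443, 0.1443, 0.1753, 0.1649, giving 1−D = 0.8307 (working shown to 4 dp, full precision carried).
Community Y: N=230, proportions 0.187, 0.1609, 0.1174, 0.1391, 0.1609, 0.1, 0.1348, giving 1−D = 0.8520.
Difference = |0.8307 − 0.8520| = 0.0213, i.e. 0.02 to 2 decimal places.

0.02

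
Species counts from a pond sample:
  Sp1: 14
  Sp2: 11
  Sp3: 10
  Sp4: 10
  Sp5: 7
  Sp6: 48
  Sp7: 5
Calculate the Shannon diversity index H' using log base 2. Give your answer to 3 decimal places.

Total N = 14+11+10+10+7+48+5 = 105, so the proportions are 0.13333, 0.10476, 0.09524, 0.09524, 0.06667, 0.45714, 0.04762 (working shown to 5 dp, full precision carried).
Each pᵢ log₂ pᵢ term: 0.13333×(-2.90689)=-0.38759, 0.10476×(-3.25481)=-0.34098, 0.09524×(-3.39232)=-0.32308, 0.09524×(-3.39232)=-0.32308, 0.06667×(-3.90689)=-0.26046, 0.45714×(-1.12928)=-0.51624, 0.04762×(-4.39232)=-0.20916.
Sum = -2.36058, so H' = 2.361.

2.361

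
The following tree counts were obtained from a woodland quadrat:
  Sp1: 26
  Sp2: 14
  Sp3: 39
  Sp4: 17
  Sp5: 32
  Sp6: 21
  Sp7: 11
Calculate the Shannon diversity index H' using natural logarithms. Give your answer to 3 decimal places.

Total N = 26+14+39+17+32+21+11 = 160, so the proportions are 0.1625, 0.0875, 0.24375, 0.10625, 0.2, 0.13125, 0.06875 (working shown to 5 dp, full precision carried).
Each pᵢ ln pᵢ term: 0.1625×(-1.81708)=-0.29528, 0.0875×(-2.43612)=-0.21316, 0.24375×(-1.41161)=-0.34408, 0.10625×(-2.24196)=-0.23821, 0.2×(-1.60944)=-0.32189, 0.13125×(-2.03065)=-0.26652, 0.06875×(-2.67728)=-0.18406.
Sum = -1.86320, so H' = 1.863.

1.863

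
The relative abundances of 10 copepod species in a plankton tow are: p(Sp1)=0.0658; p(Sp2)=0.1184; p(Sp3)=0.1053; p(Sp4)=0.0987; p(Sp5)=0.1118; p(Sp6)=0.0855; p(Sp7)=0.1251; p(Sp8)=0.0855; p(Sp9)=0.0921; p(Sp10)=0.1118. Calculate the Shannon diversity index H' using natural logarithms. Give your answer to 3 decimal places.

2.287

Each pᵢ ln pᵢ term (working shown to 5 dp, full precision carried): 0.0658×(-2.72114)=-0.17905, 0.1184×(-2.13369)=-0.25263, 0.1053×(-2.25094)=-0.23702, 0.0987×(-2.31567)=-0.22856, 0.1118×(-2.19104)=-0.24496, 0.0855×(-2.45924)=-0.21026, 0.1251×(-2.07864)=-0.26004, 0.0855×(-2.45924)=-0.21026, 0.0921×(-2.38488)=-0.21965, 0.1118×(-2.19104)=-0.24496.
Sum = -2.28739, so H' = 2.287.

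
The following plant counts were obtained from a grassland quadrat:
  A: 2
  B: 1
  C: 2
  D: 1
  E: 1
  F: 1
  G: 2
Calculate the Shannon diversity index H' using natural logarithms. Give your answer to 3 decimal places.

Total N = 2+1+2+1+1+1+2 = 10, so the proportions are 0.2, 0.1, 0.2, 0.1, 0.1, 0.1, 0.2 (working shown to 5 dp, full precision carried).
Each pᵢ ln pᵢ term: 0.2×(-1.60944)=-0.32189, 0.1×(-2.30259)=-0.23026, 0.2×(-1.60944)=-0.32189, 0.1×(-2.30259)=-0.23026, 0.1×(-2.30259)=-0.23026, 0.1×(-2.30259)=-0.23026, 0.2×(-1.60944)=-0.32189.
Sum = -1.88670, so H' = 1.887.

1.887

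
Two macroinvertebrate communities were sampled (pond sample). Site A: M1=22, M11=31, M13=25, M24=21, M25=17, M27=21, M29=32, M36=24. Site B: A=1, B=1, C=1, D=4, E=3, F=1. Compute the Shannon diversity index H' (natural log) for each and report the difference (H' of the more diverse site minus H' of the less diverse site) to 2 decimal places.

0.47

Site A: N=193, proportions 0.114, 0.1606, 0.1295, 0.1088, 0.0881, 0.1088, 0.1658, 0.1244, giving H' = 2.0599 (working shown to 4 dp, full precision carried).
Site B: N=11, proportions 0.0909, 0.0909, 0.0909, 0.3636, 0.2727, 0.0909, giving H' = 1.5942.
Difference = |2.0599 − 1.5942| = 0.4657, i.e. 0.47 to 2 decimal places.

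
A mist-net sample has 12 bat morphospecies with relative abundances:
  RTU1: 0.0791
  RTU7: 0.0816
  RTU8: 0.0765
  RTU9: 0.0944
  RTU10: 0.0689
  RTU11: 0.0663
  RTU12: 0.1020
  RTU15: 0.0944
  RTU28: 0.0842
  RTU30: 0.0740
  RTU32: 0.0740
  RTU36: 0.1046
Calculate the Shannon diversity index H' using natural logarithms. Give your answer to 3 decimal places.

Each pᵢ ln pᵢ term (working shown to 5 dp, full precision carried): 0.0791×(-2.53704)=-0.20068, 0.0816×(-2.50593)=-0.20448, 0.0765×(-2.57046)=-0.19664, 0.0944×(-2.36021)=-0.22280, 0.0689×(-2.67510)=-0.18431, 0.0663×(-2.71357)=-0.17991, 0.102×(-2.28278)=-0.23284, 0.0944×(-2.36021)=-0.22280, 0.0842×(-2.47456)=-0.20836, 0.074×(-2.60369)=-0.19267, 0.074×(-2.60369)=-0.19267, 0.1046×(-2.25761)=-0.23615.
Sum = -2.47433, so H' = 2.474.

2.474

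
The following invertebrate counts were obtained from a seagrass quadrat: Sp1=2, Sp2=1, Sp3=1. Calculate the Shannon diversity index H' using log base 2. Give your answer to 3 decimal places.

1.500

Total N = 2+1+1 = 4, so the proportions are 0.5, 0.25, 0.25 (working shown to 5 dp, full precision carried).
Each pᵢ log₂ pᵢ term: 0.5×(-1.00000)=-0.50000, 0.25×(-2.00000)=-0.50000, 0.25×(-2.00000)=-0.50000.
Sum = -1.50000, so H' = 1.500.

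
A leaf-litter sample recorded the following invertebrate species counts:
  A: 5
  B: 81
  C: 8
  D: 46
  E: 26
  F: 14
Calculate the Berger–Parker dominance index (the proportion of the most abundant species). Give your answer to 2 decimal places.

0.45

Total N = 5+81+8+46+26+14 = 180, so the proportions are 0.0278, 0.45, 0.0444, 0.2556, 0.1444, 0.0778 (working shown to 4 dp, full precision carried).
The largest proportion is 0.45, i.e. d = 0.45 to 2 decimal places.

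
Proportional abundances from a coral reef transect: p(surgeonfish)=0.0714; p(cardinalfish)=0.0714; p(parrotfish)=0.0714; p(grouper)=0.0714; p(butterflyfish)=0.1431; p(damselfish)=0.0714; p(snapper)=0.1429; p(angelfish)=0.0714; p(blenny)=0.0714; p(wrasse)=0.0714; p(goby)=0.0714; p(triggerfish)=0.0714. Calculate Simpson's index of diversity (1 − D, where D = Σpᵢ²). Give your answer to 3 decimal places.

0.908

D = 0.0714² + 0.0714² + 0.0714² + 0.0714² + 0.1431² + 0.0714² + 0.1429² + 0.0714² + 0.0714² + 0.0714² + 0.0714² + 0.0714² = 0.00510 + 0.00510 + 0.00510 + 0.00510 + 0.02048 + 0.00510 + 0.02042 + 0.00510 + 0.00510 + 0.00510 + 0.00510 + 0.00510 = 0.09188 (working shown to 5 dp, full precision carried).
So 1 − D = 0.90812, i.e. 0.908 to 3 decimal places.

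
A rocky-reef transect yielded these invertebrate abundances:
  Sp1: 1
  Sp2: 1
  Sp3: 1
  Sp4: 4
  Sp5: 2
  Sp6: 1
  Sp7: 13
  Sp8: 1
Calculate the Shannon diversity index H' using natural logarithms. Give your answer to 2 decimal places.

Total N = 1+1+1+4+2+1+13+1 = 24, so the proportions are 0.0417, 0.0417, 0.0417, 0.1667, 0.0833, 0.0417, 0.5417, 0.0417 (working shown to 4 dp, full precision carried).
Each pᵢ ln pᵢ term: 0.0417×(-3.1781)=-0.1324, 0.0417×(-3.1781)=-0.1324, 0.0417×(-3.1781)=-0.1324, 0.1667×(-1.7918)=-0.2986, 0.0833×(-2.4849)=-0.2071, 0.0417×(-3.1781)=-0.1324, 0.5417×(-0.6131)=-0.3321, 0.0417×(-3.1781)=-0.1324.
Sum = -1.4999, so H' = 1.50.

1.50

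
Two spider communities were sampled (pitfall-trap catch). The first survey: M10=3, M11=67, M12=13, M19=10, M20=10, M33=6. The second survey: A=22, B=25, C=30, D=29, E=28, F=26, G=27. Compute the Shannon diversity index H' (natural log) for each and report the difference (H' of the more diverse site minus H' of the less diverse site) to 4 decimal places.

0.6919

The first survey: N=109, proportions 0.027523, 0.614679, 0.119266, 0.091743, 0.091743, 0.055046, giving H' = 1.249542 (working shown to 6 dp, full precision carried).
The second survey: N=187, proportions 0.117647, 0.13369, 0.160428, 0.15508, 0.149733, 0.139037, 0.144385, giving H' = 1.941471.
Difference = |1.249542 − 1.941471| = 0.691929, i.e. 0.6919 to 4 decimal places.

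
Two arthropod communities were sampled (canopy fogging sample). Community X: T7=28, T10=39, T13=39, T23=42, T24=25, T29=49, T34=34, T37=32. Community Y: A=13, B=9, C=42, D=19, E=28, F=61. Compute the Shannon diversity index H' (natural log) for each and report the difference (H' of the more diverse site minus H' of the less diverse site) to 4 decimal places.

Community X: N=288, proportions 0.097222, 0.135417, 0.135417, 0.145833, 0.086806, 0.170139, 0.118056, 0.111111, giving H' = 2.058750 (working shown to 6 dp, full precision carried).
Community Y: N=172, proportions 0.075581, 0.052326, 0.244186, 0.110465, 0.162791, 0.354651, giving H' = 1.600338.
Difference = |2.058750 − 1.600338| = 0.458412, i.e. 0.4584 to 4 decimal places.

0.4584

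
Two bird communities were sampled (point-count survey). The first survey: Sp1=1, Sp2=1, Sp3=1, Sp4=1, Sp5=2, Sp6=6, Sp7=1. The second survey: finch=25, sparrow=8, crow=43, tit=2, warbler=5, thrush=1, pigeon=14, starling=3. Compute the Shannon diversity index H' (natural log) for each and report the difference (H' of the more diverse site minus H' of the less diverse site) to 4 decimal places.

The first survey: N=13, proportions 0.076923, 0.076923, 0.076923, 0.076923, 0.153846, 0.461538, 0.076923, giving H' = 1.631345 (working shown to 6 dp, full precision carried).
The second survey: N=101, proportions 0.247525, 0.079208, 0.425743, 0.019802, 0.049505, 0.009901, 0.138614, 0.029703, giving H' = 1.560515.
Difference = |1.631345 − 1.560515| = 0.070830, i.e. 0.0708 to 4 decimal places.

0.0708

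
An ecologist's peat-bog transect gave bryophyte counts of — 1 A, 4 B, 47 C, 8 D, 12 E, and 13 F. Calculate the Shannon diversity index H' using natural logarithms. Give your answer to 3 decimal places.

Total N = 1+4+47+8+12+13 = 85, so the proportions are 0.01176, 0.04706, 0.55294, 0.09412, 0.14118, 0.15294 (working shown to 5 dp, full precision carried).
Each pᵢ ln pᵢ term: 0.01176×(-4.44265)=-0.05227, 0.04706×(-3.05636)=-0.14383, 0.55294×(-0.59250)=-0.32762, 0.09412×(-2.36321)=-0.22242, 0.14118×(-1.95774)=-0.27639, 0.15294×(-1.87770)=-0.28718.
Sum = -1.30970, so H' = 1.310.

1.310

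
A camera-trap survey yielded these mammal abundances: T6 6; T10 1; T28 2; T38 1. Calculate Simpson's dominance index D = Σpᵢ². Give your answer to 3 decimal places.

Total N = 6+1+2+1 = 10, so the proportions are 0.6, 0.1, 0.2, 0.1 (working shown to 5 dp, full precision carried).
D = 0.6² + 0.1² + 0.2² + 0.1² = 0.36000 + 0.01000 + 0.04000 + 0.01000 = 0.42000.
To 3 decimal places, D = 0.420.

0.420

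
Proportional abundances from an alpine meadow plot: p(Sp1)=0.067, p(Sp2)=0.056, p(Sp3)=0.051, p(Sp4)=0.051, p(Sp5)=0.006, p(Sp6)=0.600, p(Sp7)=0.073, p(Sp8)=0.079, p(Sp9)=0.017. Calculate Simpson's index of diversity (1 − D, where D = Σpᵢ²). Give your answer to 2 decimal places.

0.62

D = 0.067² + 0.056² + 0.051² + 0.051² + 0.006² + 0.6² + 0.073² + 0.079² + 0.017² = 0.0045 + 0.0031 + 0.0026 + 0.0026 + 0.0000 + 0.3600 + 0.0053 + 0.0062 + 0.0003 = 0.3847 (working shown to 4 dp, full precision carried).
So 1 − D = 0.6153, i.e. 0.62 to 2 decimal places.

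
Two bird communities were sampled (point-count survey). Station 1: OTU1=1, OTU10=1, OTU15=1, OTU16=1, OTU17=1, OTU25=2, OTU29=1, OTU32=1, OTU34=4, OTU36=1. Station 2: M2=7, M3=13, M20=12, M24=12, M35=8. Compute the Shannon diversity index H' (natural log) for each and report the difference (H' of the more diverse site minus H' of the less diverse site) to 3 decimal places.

0.563

Station 1: N=14, proportions 0.07143, 0.07143, 0.07143, 0.07143, 0.07143, 0.14286, 0.07143, 0.07143, 0.28571, 0.07143, giving H' = 2.14395 (working shown to 5 dp, full precision carried).
Station 2: N=52, proportions 0.13462, 0.25, 0.23077, 0.23077, 0.15385, giving H' = 1.58126.
Difference = |2.14395 − 1.58126| = 0.56269, i.e. 0.563 to 3 decimal places.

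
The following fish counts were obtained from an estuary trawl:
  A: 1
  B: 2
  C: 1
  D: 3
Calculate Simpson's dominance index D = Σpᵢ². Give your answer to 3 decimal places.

Total N = 1+2+1+3 = 7, so the proportions are 0.14286, 0.28571, 0.14286, 0.42857 (working shown to 5 dp, full precision carried).
D = 0.14286² + 0.28571² + 0.14286² + 0.42857² = 0.02041 + 0.08163 + 0.02041 + 0.18367 = 0.30612.
To 3 decimal places, D = 0.306.

0.306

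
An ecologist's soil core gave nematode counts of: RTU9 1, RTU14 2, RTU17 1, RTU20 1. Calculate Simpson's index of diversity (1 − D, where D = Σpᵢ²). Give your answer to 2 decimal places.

Total N = 1+2+1+1 = 5, so the proportions are 0.2, 0.4, 0.2, 0.2 (working shown to 4 dp, full precision carried).
D = 0.2² + 0.4² + 0.2² + 0.2² = 0.0400 + 0.1600 + 0.0400 + 0.0400 = 0.2800.
So 1 − D = 0.7200, i.e. 0.72 to 2 decimal places.

0.72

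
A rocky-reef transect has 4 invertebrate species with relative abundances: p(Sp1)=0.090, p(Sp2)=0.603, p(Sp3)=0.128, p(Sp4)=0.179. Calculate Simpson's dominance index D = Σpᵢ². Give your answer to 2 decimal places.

D = 0.09² + 0.603² + 0.128² + 0.179² = 0.0081 + 0.3636 + 0.0164 + 0.0320 = 0.4201 (working shown to 4 dp, full precision carried).
To 2 decimal places, D = 0.42.

0.42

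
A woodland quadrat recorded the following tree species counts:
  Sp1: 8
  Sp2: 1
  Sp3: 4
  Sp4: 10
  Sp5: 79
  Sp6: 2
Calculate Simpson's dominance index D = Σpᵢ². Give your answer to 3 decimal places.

Total N = 8+1+4+10+79+2 = 104, so the proportions are 0.07692, 0.00962, 0.03846, 0.09615, 0.75962, 0.01923 (working shown to 5 dp, full precision carried).
D = 0.07692² + 0.00962² + 0.03846² + 0.09615² + 0.75962² + 0.01923² = 0.00592 + 0.00009 + 0.00148 + 0.00925 + 0.57702 + 0.00037 = 0.59412.
To 3 decimal places, D = 0.594.

0.594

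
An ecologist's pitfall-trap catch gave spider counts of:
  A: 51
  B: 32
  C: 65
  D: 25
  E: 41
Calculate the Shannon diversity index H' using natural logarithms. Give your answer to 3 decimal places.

1.555

Total N = 51+32+65+25+41 = 214, so the proportions are 0.23832, 0.14953, 0.30374, 0.11682, 0.19159 (working shown to 5 dp, full precision carried).
Each pᵢ ln pᵢ term: 0.23832×(-1.43415)=-0.34178, 0.14953×(-1.90024)=-0.28415, 0.30374×(-1.19159)=-0.36193, 0.11682×(-2.14710)=-0.25083, 0.19159×(-1.65240)=-0.31658.
Sum = -1.55527, so H' = 1.555.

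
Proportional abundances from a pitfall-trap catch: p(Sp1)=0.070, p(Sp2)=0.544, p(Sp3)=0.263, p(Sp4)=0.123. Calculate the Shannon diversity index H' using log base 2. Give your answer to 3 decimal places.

1.625

Each pᵢ log₂ pᵢ term (working shown to 5 dp, full precision carried): 0.07×(-3.83650)=-0.26856, 0.544×(-0.87832)=-0.47781, 0.263×(-1.92687)=-0.50677, 0.123×(-3.02327)=-0.37186.
Sum = -1.62499, so H' = 1.625.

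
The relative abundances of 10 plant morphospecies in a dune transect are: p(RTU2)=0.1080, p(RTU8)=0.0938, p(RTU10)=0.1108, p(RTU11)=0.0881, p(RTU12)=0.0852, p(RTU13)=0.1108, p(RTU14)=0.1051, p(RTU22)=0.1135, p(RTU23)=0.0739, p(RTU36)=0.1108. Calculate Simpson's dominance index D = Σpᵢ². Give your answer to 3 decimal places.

0.102

D = 0.108² + 0.0938² + 0.1108² + 0.0881² + 0.0852² + 0.1108² + 0.1051² + 0.1135² + 0.0739² + 0.1108² = 0.01166 + 0.00880 + 0.01228 + 0.00776 + 0.00726 + 0.01228 + 0.01105 + 0.01288 + 0.00546 + 0.01228 = 0.10170 (working shown to 5 dp, full precision carried).
To 3 decimal places, D = 0.102.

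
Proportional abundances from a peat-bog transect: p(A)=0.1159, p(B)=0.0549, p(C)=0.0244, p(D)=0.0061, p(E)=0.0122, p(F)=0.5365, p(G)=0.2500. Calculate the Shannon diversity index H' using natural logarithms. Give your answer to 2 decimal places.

Each pᵢ ln pᵢ term (working shown to 4 dp, full precision carried): 0.1159×(-2.1550)=-0.2498, 0.0549×(-2.9022)=-0.1593, 0.0244×(-3.7132)=-0.0906, 0.0061×(-5.0995)=-0.0311, 0.0122×(-4.4063)=-0.0538, 0.5365×(-0.6227)=-0.3341, 0.25×(-1.3863)=-0.3466.
Sum = -1.2652, so H' = 1.27.

1.27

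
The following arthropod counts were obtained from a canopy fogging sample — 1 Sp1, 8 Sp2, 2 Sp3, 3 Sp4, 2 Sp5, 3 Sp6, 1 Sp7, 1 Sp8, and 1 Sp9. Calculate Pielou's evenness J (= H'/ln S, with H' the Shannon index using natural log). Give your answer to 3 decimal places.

0.869

Total N = 1+8+2+3+2+3+1+1+1 = 22, so the proportions are 0.04545, 0.36364, 0.09091, 0.13636, 0.09091, 0.13636, 0.04545, 0.04545, 0.04545 (working shown to 5 dp, full precision carried).
H' = −Σ pᵢ ln pᵢ = −((-0.14050) + (-0.36785) + (-0.21799) + (-0.27170) + (-0.21799) + (-0.27170) + (-0.14050) + (-0.14050) + (-0.14050)) = 1.90923.
With S = 9 species, ln S = 2.19722, so J = 1.90923/2.19722 = 0.86893, i.e. 0.869 to 3 decimal places.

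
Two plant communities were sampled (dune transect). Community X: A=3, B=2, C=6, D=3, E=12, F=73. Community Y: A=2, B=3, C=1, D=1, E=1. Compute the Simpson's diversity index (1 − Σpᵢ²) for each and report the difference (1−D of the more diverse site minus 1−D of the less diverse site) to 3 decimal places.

Community X: N=99, proportions 0.0303, 0.0202, 0.06061, 0.0303, 0.12121, 0.73737, giving 1−D = 0.43567 (working shown to 5 dp, full precision carried).
Community Y: N=8, proportions 0.25, 0.375, 0.125, 0.125, 0.125, giving 1−D = 0.75000.
Difference = |0.43567 − 0.75000| = 0.31433, i.e. 0.314 to 3 decimal places.

0.314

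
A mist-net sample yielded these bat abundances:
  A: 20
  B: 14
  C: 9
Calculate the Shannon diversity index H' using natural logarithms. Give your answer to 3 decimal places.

Total N = 20+14+9 = 43, so the proportions are 0.46512, 0.32558, 0.2093 (working shown to 5 dp, full precision carried).
Each pᵢ ln pᵢ term: 0.46512×(-0.76547)=-0.35603, 0.32558×(-1.12214)=-0.36535, 0.2093×(-1.56398)=-0.32734.
Sum = -1.04872, so H' = 1.049.

1.049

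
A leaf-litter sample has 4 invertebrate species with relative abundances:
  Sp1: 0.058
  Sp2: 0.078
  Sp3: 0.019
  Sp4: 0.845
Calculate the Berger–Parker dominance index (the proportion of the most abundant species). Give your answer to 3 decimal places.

The largest proportion is 0.845, i.e. d = 0.845 to 3 decimal places.

0.845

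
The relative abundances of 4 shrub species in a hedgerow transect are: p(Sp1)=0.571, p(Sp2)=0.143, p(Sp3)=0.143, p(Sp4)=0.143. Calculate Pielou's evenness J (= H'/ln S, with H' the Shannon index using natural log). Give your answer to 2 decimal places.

H' = −Σ pᵢ ln pᵢ = −((-0.3200) + (-0.2781) + (-0.2781) + (-0.2781)) = 1.1543 (working shown to 4 dp, full precision carried).
With S = 4 species, ln S = 1.3863, so J = 1.1543/1.3863 = 0.8327, i.e. 0.83 to 2 decimal places.

0.83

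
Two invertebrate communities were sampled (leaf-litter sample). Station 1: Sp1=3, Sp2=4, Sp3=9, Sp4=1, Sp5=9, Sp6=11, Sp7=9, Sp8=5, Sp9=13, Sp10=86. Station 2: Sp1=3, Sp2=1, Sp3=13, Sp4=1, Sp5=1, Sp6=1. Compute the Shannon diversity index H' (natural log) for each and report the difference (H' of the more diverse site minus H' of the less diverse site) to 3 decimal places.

Station 1: N=150, proportions 0.02, 0.02667, 0.06, 0.00667, 0.06, 0.07333, 0.06, 0.03333, 0.08667, 0.57333, giving H' = 1.55058 (working shown to 5 dp, full precision carried).
Station 2: N=20, proportions 0.15, 0.05, 0.65, 0.05, 0.05, 0.05, giving H' = 1.16372.
Difference = |1.55058 − 1.16372| = 0.38686, i.e. 0.387 to 3 decimal places.

0.387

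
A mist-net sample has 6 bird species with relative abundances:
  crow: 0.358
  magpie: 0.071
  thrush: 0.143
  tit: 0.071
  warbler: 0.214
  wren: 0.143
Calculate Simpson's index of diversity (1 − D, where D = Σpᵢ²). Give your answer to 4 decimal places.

0.7751

D = 0.358² + 0.071² + 0.143² + 0.071² + 0.214² + 0.143² = 0.128164 + 0.005041 + 0.020449 + 0.005041 + 0.045796 + 0.020449 = 0.224940 (working shown to 6 dp, full precision carried).
So 1 − D = 0.775060, i.e. 0.7751 to 4 decimal places.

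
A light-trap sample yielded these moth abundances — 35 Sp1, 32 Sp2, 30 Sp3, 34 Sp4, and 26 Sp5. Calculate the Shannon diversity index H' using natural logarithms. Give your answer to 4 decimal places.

1.6041

Total N = 35+32+30+34+26 = 157, so the proportions are 0.22293, 0.203822, 0.191083, 0.216561, 0.165605 (working shown to 6 dp, full precision carried).
Each pᵢ ln pᵢ term: 0.22293×(-1.500898)=-0.334595, 0.203822×(-1.590510)=-0.324180, 0.191083×(-1.655048)=-0.316251, 0.216561×(-1.529885)=-0.331313, 0.165605×(-1.798149)=-0.297783.
Sum = -1.604122, so H' = 1.6041.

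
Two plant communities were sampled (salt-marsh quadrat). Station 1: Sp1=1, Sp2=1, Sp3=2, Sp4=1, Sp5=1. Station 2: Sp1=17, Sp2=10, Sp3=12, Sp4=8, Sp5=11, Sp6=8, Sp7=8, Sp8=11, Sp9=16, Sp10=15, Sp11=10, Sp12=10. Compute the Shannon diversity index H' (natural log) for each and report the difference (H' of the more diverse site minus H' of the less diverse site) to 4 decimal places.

Station 1: N=6, proportions 0.166666667, 0.166666667, 0.333333333, 0.166666667, 0.166666667, giving H' = 1.560710409 (working shown to 9 dp, full precision carried).
Station 2: N=136, proportions 0.125, 0.073529412, 0.088235294, 0.058823529, 0.080882353, 0.058823529, 0.058823529, 0.080882353, 0.117647059, 0.110294118, 0.073529412, 0.073529412, giving H' = 2.451599555.
Difference = |1.560710409 − 2.451599555| = 0.890889146, i.e. 0.8909 to 4 decimal places.

0.8909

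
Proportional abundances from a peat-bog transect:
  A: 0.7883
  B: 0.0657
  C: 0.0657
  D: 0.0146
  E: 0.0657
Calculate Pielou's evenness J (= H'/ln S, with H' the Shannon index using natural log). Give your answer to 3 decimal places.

0.488

H' = −Σ pᵢ ln pᵢ = −((-0.18752) + (-0.17888) + (-0.17888) + (-0.06171) + (-0.17888)) = 0.78586 (working shown to 5 dp, full precision carried).
With S = 5 species, ln S = 1.60944, so J = 0.78586/1.60944 = 0.48828, i.e. 0.488 to 3 decimal places.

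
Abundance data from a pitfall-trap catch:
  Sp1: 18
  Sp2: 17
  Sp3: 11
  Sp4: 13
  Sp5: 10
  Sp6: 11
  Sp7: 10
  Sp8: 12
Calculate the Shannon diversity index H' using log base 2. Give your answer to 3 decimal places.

Total N = 18+17+11+13+10+11+10+12 = 102, so the proportions are 0.17647, 0.16667, 0.10784, 0.12745, 0.09804, 0.10784, 0.09804, 0.11765 (working shown to 5 dp, full precision carried).
Each pᵢ log₂ pᵢ term: 0.17647×(-2.50250)=-0.44162, 0.16667×(-2.58496)=-0.43083, 0.10784×(-3.21299)=-0.34650, 0.12745×(-2.97199)=-0.37878, 0.09804×(-3.35050)=-0.32848, 0.10784×(-3.21299)=-0.34650, 0.09804×(-3.35050)=-0.32848, 0.11765×(-3.08746)=-0.36323.
Sum = -2.96442, so H' = 2.964.

2.964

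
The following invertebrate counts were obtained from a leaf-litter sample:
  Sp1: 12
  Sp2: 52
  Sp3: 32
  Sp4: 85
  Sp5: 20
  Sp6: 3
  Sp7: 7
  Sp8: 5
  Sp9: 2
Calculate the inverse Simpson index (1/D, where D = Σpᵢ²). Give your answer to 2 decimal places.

Total N = 12+52+32+85+20+3+7+5+2 = 218, so the proportions are 0.055046, 0.238532, 0.146789, 0.389908, 0.091743, 0.013761, 0.03211, 0.022936, 0.009174 (working shown to 6 dp, full precision carried).
D = 0.055046² + 0.238532² + 0.146789² + 0.389908² + 0.091743² + 0.013761² + 0.03211² + 0.022936² + 0.009174² = 0.003030 + 0.056898 + 0.021547 + 0.152028 + 0.008417 + 0.000189 + 0.001031 + 0.000526 + 0.000084 = 0.243751.
So 1/D = 4.1026, i.e. 4.10 to 2 decimal places.

4.10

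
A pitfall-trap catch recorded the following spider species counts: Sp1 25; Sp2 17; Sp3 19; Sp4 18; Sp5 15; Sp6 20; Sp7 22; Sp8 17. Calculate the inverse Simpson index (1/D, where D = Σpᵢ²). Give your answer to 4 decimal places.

Total N = 25+17+19+18+15+20+22+17 = 153, so the proportions are 0.16339869, 0.11111111, 0.12418301, 0.11764706, 0.09803922, 0.13071895, 0.14379085, 0.11111111 (working shown to 8 dp, full precision carried).
D = 0.16339869² + 0.11111111² + 0.12418301² + 0.11764706² + 0.09803922² + 0.13071895² + 0.14379085² + 0.11111111² = 0.02669913 + 0.01234568 + 0.01542142 + 0.01384083 + 0.00961169 + 0.01708744 + 0.02067581 + 0.01234568 = 0.12802768.
So 1/D = 7.810811, i.e. 7.8108 to 4 decimal places.

7.8108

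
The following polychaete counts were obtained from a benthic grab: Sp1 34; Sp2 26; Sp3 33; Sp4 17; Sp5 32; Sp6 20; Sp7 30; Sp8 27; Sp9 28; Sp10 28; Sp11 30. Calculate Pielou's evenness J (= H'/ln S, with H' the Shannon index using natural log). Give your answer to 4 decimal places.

0.9928

Total N = 34+26+33+17+32+20+30+27+28+28+30 = 305, so the proportions are 0.111475, 0.085246, 0.108197, 0.055738, 0.104918, 0.065574, 0.098361, 0.088525, 0.091803, 0.091803, 0.098361 (working shown to 6 dp, full precision carried).
H' = −Σ pᵢ ln pᵢ = −((-0.244572) + (-0.209894) + (-0.240608) + (-0.160920) + (-0.236546) + (-0.178661) + (-0.228110) + (-0.214626) + (-0.219236) + (-0.219236) + (-0.228110)) = 2.380518.
With S = 11 species, ln S = 2.397895, so J = 2.380518/2.397895 = 0.992753, i.e. 0.9928 to 4 decimal places.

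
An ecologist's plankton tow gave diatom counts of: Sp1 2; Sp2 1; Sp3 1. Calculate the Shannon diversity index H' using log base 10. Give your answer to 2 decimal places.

Total N = 2+1+1 = 4, so the proportions are 0.5, 0.25, 0.25 (working shown to 4 dp, full precision carried).
Each pᵢ log₁₀ pᵢ term: 0.5×(-0.3010)=-0.1505, 0.25×(-0.6021)=-0.1505, 0.25×(-0.6021)=-0.1505.
Sum = -0.4515, so H' = 0.45.

0.45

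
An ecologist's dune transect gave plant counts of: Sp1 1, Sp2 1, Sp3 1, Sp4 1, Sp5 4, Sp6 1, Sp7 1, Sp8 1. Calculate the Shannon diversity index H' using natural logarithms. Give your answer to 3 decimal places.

Total N = 1+1+1+1+4+1+1+1 = 11, so the proportions are 0.09091, 0.09091, 0.09091, 0.09091, 0.36364, 0.09091, 0.09091, 0.09091 (working shown to 5 dp, full precision carried).
Each pᵢ ln pᵢ term: 0.09091×(-2.39790)=-0.21799, 0.09091×(-2.39790)=-0.21799, 0.09091×(-2.39790)=-0.21799, 0.09091×(-2.39790)=-0.21799, 0.36364×(-1.01160)=-0.36785, 0.09091×(-2.39790)=-0.21799, 0.09091×(-2.39790)=-0.21799, 0.09091×(-2.39790)=-0.21799.
Sum = -1.89379, so H' = 1.894.

1.894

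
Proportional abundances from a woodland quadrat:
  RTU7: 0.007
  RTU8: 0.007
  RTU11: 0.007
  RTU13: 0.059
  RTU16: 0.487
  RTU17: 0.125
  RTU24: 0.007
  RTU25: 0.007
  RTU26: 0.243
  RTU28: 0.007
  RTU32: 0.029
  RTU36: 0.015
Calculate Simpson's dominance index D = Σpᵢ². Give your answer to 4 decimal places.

0.3167

D = 0.007² + 0.007² + 0.007² + 0.059² + 0.487² + 0.125² + 0.007² + 0.007² + 0.243² + 0.007² + 0.029² + 0.015² = 0.000049 + 0.000049 + 0.000049 + 0.003481 + 0.237169 + 0.015625 + 0.000049 + 0.000049 + 0.059049 + 0.000049 + 0.000841 + 0.000225 = 0.316684 (working shown to 6 dp, full precision carried).
To 4 decimal places, D = 0.3167.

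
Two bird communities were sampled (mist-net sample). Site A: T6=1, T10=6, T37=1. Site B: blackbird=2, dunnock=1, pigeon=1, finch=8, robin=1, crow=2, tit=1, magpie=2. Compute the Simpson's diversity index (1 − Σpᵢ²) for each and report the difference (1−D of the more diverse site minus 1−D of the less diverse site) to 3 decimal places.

0.347

Site A: N=8, proportions 0.125, 0.75, 0.125, giving 1−D = 0.40625 (working shown to 5 dp, full precision carried).
Site B: N=18, proportions 0.11111, 0.05556, 0.05556, 0.44444, 0.05556, 0.11111, 0.05556, 0.11111, giving 1−D = 0.75309.
Difference = |0.40625 − 0.75309| = 0.34684, i.e. 0.347 to 3 decimal places.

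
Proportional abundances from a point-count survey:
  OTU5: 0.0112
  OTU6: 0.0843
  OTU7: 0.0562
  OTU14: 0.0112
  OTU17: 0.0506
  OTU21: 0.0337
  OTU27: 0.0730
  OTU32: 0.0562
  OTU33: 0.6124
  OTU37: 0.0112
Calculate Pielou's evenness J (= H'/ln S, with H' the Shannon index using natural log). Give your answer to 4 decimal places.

0.6252

H' = −Σ pᵢ ln pᵢ = −((-0.050309) + (-0.208505) + (-0.161791) + (-0.050309) + (-0.150980) + (-0.114252) + (-0.191063) + (-0.161791) + (-0.300302) + (-0.050309)) = 1.439610 (working shown to 6 dp, full precision carried).
With S = 10 species, ln S = 2.302585, so J = 1.439610/2.302585 = 0.625215, i.e. 0.6252 to 4 decimal places.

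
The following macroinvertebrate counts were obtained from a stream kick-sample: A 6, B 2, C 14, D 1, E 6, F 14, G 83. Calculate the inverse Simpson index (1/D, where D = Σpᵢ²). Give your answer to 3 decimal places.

2.158

Total N = 6+2+14+1+6+14+83 = 126, so the proportions are 0.047619, 0.015873, 0.111111, 0.007937, 0.047619, 0.111111, 0.65873 (working shown to 6 dp, full precision carried).
D = 0.047619² + 0.015873² + 0.111111² + 0.007937² + 0.047619² + 0.111111² + 0.65873² = 0.002268 + 0.000252 + 0.012346 + 0.000063 + 0.002268 + 0.012346 + 0.433925 = 0.463467.
So 1/D = 2.15765, i.e. 2.158 to 3 decimal places.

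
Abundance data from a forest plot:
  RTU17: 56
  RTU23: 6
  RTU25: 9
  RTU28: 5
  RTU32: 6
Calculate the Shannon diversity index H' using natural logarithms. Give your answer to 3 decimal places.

1.056

Total N = 56+6+9+5+6 = 82, so the proportions are 0.68293, 0.07317, 0.10976, 0.06098, 0.07317 (working shown to 5 dp, full precision carried).
Each pᵢ ln pᵢ term: 0.68293×(-0.38137)=-0.26045, 0.07317×(-2.61496)=-0.19134, 0.10976×(-2.20949)=-0.24251, 0.06098×(-2.79728)=-0.17057, 0.07317×(-2.61496)=-0.19134.
Sum = -1.05619, so H' = 1.056.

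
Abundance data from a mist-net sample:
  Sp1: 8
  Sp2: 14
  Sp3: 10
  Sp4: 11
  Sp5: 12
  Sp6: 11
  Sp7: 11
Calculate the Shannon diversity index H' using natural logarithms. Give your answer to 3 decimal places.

1.934

Total N = 8+14+10+11+12+11+11 = 77, so the proportions are 0.1039, 0.18182, 0.12987, 0.14286, 0.15584, 0.14286, 0.14286 (working shown to 5 dp, full precision carried).
Each pᵢ ln pᵢ term: 0.1039×(-2.26436)=-0.23526, 0.18182×(-1.70475)=-0.30995, 0.12987×(-2.04122)=-0.26509, 0.14286×(-1.94591)=-0.27799, 0.15584×(-1.85890)=-0.28970, 0.14286×(-1.94591)=-0.27799, 0.14286×(-1.94591)=-0.27799.
Sum = -1.93397, so H' = 1.934.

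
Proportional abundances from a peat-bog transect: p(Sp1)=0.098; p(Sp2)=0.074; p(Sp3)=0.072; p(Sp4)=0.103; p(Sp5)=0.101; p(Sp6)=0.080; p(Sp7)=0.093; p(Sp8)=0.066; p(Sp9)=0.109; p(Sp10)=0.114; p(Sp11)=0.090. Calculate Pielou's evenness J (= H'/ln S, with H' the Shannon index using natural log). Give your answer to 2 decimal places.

0.99

H' = −Σ pᵢ ln pᵢ = −((-0.2276) + (-0.1927) + (-0.1894) + (-0.2341) + (-0.2316) + (-0.2021) + (-0.2209) + (-0.1794) + (-0.2416) + (-0.2476) + (-0.2167)) = 2.3836 (working shown to 4 dp, full precision carried).
With S = 11 species, ln S = 2.3979, so J = 2.3836/2.3979 = 0.9940, i.e. 0.99 to 2 decimal places.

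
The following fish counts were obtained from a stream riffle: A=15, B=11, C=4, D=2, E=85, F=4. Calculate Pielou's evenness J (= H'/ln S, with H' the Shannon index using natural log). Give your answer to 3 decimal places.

0.568

Total N = 15+11+4+2+85+4 = 121, so the proportions are 0.12397, 0.09091, 0.03306, 0.01653, 0.70248, 0.03306 (working shown to 5 dp, full precision carried).
H' = −Σ pᵢ ln pᵢ = −((-0.25881) + (-0.21799) + (-0.11271) + (-0.06781) + (-0.24807) + (-0.11271)) = 1.01811.
With S = 6 species, ln S = 1.79176, so J = 1.01811/1.79176 = 0.56822, i.e. 0.568 to 3 decimal places.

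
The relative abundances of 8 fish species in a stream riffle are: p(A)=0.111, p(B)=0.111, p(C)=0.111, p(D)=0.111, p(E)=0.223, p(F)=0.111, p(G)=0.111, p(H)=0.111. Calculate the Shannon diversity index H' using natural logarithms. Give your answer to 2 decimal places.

2.04

Each pᵢ ln pᵢ term (working shown to 4 dp, full precision carried): 0.111×(-2.1982)=-0.2440, 0.111×(-2.1982)=-0.2440, 0.111×(-2.1982)=-0.2440, 0.111×(-2.1982)=-0.2440, 0.223×(-1.5006)=-0.3346, 0.111×(-2.1982)=-0.2440, 0.111×(-2.1982)=-0.2440, 0.111×(-2.1982)=-0.2440.
Sum = -2.0427, so H' = 2.04.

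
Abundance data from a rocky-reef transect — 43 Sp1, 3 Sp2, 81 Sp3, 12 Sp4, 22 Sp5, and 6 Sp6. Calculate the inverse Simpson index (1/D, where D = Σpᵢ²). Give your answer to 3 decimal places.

Total N = 43+3+81+12+22+6 = 167, so the proportions are 0.257485, 0.017964, 0.48503, 0.071856, 0.131737, 0.035928 (working shown to 6 dp, full precision carried).
D = 0.257485² + 0.017964² + 0.48503² + 0.071856² + 0.131737² + 0.035928² = 0.066299 + 0.000323 + 0.235254 + 0.005163 + 0.017355 + 0.001291 = 0.325684.
So 1/D = 3.07046, i.e. 3.070 to 3 decimal places.

3.070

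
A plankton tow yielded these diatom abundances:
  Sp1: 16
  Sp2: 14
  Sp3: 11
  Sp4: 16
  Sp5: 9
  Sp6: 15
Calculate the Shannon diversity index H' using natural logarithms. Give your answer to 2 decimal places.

1.77

Total N = 16+14+11+16+9+15 = 81, so the proportions are 0.1975, 0.1728, 0.1358, 0.1975, 0.1111, 0.1852 (working shown to 4 dp, full precision carried).
Each pᵢ ln pᵢ term: 0.1975×(-1.6219)=-0.3204, 0.1728×(-1.7554)=-0.3034, 0.1358×(-1.9966)=-0.2711, 0.1975×(-1.6219)=-0.3204, 0.1111×(-2.1972)=-0.2441, 0.1852×(-1.6864)=-0.3123.
Sum = -1.7717, so H' = 1.77.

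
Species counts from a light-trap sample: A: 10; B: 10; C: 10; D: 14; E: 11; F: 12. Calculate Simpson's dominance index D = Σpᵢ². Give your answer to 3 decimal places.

0.170

Total N = 10+10+10+14+11+12 = 67, so the proportions are 0.14925, 0.14925, 0.14925, 0.20896, 0.16418, 0.1791 (working shown to 5 dp, full precision carried).
D = 0.14925² + 0.14925² + 0.14925² + 0.20896² + 0.16418² + 0.1791² = 0.02228 + 0.02228 + 0.02228 + 0.04366 + 0.02695 + 0.03208 = 0.16953.
To 3 decimal places, D = 0.170.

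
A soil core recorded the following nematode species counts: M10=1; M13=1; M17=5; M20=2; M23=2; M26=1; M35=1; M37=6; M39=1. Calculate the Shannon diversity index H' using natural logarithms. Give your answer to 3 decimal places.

1.917

Total N = 1+1+5+2+2+1+1+6+1 = 20, so the proportions are 0.05, 0.05, 0.25, 0.1, 0.1, 0.05, 0.05, 0.3, 0.05 (working shown to 5 dp, full precision carried).
Each pᵢ ln pᵢ term: 0.05×(-2.99573)=-0.14979, 0.05×(-2.99573)=-0.14979, 0.25×(-1.38629)=-0.34657, 0.1×(-2.30259)=-0.23026, 0.1×(-2.30259)=-0.23026, 0.05×(-2.99573)=-0.14979, 0.05×(-2.99573)=-0.14979, 0.3×(-1.20397)=-0.36119, 0.05×(-2.99573)=-0.14979.
Sum = -1.91722, so H' = 1.917.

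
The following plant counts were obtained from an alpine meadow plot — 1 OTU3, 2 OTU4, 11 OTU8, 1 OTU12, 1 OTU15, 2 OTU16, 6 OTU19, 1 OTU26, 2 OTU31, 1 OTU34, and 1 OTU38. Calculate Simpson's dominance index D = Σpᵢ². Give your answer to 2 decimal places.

0.21

Total N = 1+2+11+1+1+2+6+1+2+1+1 = 29, so the proportions are 0.0345, 0.069, 0.3793, 0.0345, 0.0345, 0.069, 0.2069, 0.0345, 0.069, 0.0345, 0.0345 (working shown to 4 dp, full precision carried).
D = 0.0345² + 0.069² + 0.3793² + 0.0345² + 0.0345² + 0.069² + 0.2069² + 0.0345² + 0.069² + 0.0345² + 0.0345² = 0.0012 + 0.0048 + 0.1439 + 0.0012 + 0.0012 + 0.0048 + 0.0428 + 0.0012 + 0.0048 + 0.0012 + 0.0012 = 0.2081.
To 2 decimal places, D = 0.21.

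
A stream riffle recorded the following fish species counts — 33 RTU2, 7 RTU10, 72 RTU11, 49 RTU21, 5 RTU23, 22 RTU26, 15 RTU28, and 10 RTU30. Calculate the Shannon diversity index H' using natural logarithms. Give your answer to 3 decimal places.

Total N = 33+7+72+49+5+22+15+10 = 213, so the proportions are 0.15493, 0.03286, 0.33803, 0.23005, 0.02347, 0.10329, 0.07042, 0.04695 (working shown to 5 dp, full precision carried).
Each pᵢ ln pᵢ term: 0.15493×(-1.86478)=-0.28891, 0.03286×(-3.41538)=-0.11224, 0.33803×(-1.08463)=-0.36663, 0.23005×(-1.46947)=-0.33805, 0.02347×(-3.75185)=-0.08807, 0.10329×(-2.27025)=-0.23449, 0.07042×(-2.65324)=-0.18685, 0.04695×(-3.05871)=-0.14360.
Sum = -1.75884, so H' = 1.759.

1.759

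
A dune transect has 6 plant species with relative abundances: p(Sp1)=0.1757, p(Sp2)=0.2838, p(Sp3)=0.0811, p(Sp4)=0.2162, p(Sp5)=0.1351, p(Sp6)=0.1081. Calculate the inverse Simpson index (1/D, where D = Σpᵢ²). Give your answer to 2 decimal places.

5.14

D = 0.1757² + 0.2838² + 0.0811² + 0.2162² + 0.1351² + 0.1081² = 0.030870 + 0.080542 + 0.006577 + 0.046742 + 0.018252 + 0.011686 = 0.194670 (working shown to 6 dp, full precision carried).
So 1/D = 5.1369, i.e. 5.14 to 2 decimal places.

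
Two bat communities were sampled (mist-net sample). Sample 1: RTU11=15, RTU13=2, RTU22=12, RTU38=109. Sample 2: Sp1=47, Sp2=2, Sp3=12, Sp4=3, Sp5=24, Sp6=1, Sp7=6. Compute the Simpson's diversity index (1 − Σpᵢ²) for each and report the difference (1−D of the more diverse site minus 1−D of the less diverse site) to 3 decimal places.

Sample 1: N=138, proportions 0.108696, 0.014493, 0.086957, 0.789855, giving 1−D = 0.356543 (working shown to 6 dp, full precision carried).
Sample 2: N=95, proportions 0.494737, 0.021053, 0.126316, 0.031579, 0.252632, 0.010526, 0.063158, giving 1−D = 0.669917.
Difference = |0.356543 − 0.669917| = 0.313374, i.e. 0.313 to 3 decimal places.

0.313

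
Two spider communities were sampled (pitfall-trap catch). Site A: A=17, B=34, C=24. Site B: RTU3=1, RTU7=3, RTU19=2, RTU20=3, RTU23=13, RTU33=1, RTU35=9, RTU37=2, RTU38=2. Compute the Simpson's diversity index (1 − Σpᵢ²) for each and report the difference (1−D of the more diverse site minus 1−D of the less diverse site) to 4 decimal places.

0.1417

Site A: N=75, proportions 0.226667, 0.453333, 0.32, giving 1−D = 0.640711 (working shown to 6 dp, full precision carried).
Site B: N=36, proportions 0.027778, 0.083333, 0.055556, 0.083333, 0.361111, 0.027778, 0.25, 0.055556, 0.055556, giving 1−D = 0.782407.
Difference = |0.640711 − 0.782407| = 0.141696, i.e. 0.1417 to 4 decimal places.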